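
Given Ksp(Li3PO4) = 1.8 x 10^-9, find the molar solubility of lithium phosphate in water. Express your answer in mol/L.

Li3PO4(s) ⇌ 3 Li^+ + PO4^3-
Ksp = [Li^+]^3[PO4^3-]
If s mol/L of Li3PO4 dissolves, [Li^+] = 3s and [PO4^3-] = s.
Substituting: Ksp = (3s)^3s = 27s^4
s = (1.8 x 10^-9 / 27)^(1/4) = 2.9 x 10^-3 M

s ≈ 2.9e-3 M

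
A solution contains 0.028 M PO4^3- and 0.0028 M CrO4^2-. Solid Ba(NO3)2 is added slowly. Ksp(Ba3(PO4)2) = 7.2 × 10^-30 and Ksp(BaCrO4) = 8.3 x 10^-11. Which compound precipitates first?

Ba3(PO4)2

Each salt begins to precipitate when Q = Ksp, i.e. when [Ba^2+] reaches its threshold.
For Ba3(PO4)2: 7.2 × 10^-30 = (0.028)^2 × [Ba^2+]^3  ⇒  [Ba^2+] = 2.1 × 10^-9 M.
For BaCrO4: 8.3 x 10^-11 = 0.0028 × [Ba^2+]  ⇒  [Ba^2+] = 3.0 x 10^-8 M.
The salt with the lower threshold [Ba^2+] precipitates first: Ba3(PO4)2.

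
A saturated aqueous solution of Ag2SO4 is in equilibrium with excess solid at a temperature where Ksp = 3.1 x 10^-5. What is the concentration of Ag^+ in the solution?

Ag2SO4(s) ⇌ 2 Ag^+ + SO4^2-
Ksp = [Ag^+]^2[SO4^2-]
If s mol/L of Ag2SO4 dissolves, [Ag^+] = 2s and [SO4^2-] = s.
Ksp = (2s)^2s = 4s^3
Solving, s = (3.1 x 10^-5/4)^(1/3) = 1.98 × 10^-2 M
[Ag^+] = 2s = 4.0 x 10^-2 M

[Ag^+] = 4.0e-2 M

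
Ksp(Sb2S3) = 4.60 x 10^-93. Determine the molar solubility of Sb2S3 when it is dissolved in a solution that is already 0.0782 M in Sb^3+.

Sb2S3(s) <=> 2 Sb^3+ + 3 S^2-
Ksp = [Sb^3+]^2[S^2-]^3
Let s be the molar solubility in this solution. [Sb^3+] = 0.0782 + 2s ≈ 0.0782, [S^2-] = 3s (common-ion effect: Sb^3+ is already 0.0782 M).
Ksp ≈ (0.0782)^2 × (3s)^3
s = 3.03 × 10^-31 M
Check: 2s = 6.1 × 10^-31 ≪ 0.0782, so the approximation is valid.

3.03 x 10^-31 M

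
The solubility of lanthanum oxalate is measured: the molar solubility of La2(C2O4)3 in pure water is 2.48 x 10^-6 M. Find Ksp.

1.01 x 10^-26

La2(C2O4)3(s) ⇌ 2 La^3+ + 3 C2O4^2-
Let s = molar solubility. Then [La^3+] = 2s and [C2O4^2-] = 3s.
Ksp = [La^3+]^2[C2O4^2-]^3
Ksp = (2s)^2(3s)^3 = 108s^5
Ksp = 108 × (2.48 × 10^-6)^5 = 1.01 × 10^-26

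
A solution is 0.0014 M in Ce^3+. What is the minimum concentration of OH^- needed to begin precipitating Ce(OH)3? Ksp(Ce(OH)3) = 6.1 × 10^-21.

[OH^-] ≈ 1.6 × 10^-6 M

Ce(OH)3(s) ⇌ Ce^3+(aq) + 3 OH^-(aq)
Ksp = [Ce^3+][OH^-]^3
Precipitation begins when Q = Ksp. With [Ce^3+] = 0.0014 M:
6.1 × 10^-21 = (0.0014) × [OH^-]^3
[OH^-] = (6.1 × 10^-21 / 1.4 x 10^-3)^(1/3) = 1.6 x 10^-6 M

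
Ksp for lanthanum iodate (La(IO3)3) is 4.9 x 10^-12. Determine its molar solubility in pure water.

La(IO3)3(s) ⇌ La^3+ + 3 IO3^-
Ksp = [La^3+][IO3^-]^3
Let s = molar solubility. Then [La^3+] = s and [IO3^-] = 3s.
So Ksp = s × (3s)^3 = 27s^4
s = (4.9 x 10^-12 / 27)^(1/4) = 6.5 × 10^-4 M

6.5 × 10^-4 M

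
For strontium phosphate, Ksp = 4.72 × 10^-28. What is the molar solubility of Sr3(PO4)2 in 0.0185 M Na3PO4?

s = 3.71 × 10^-9 M

Sr3(PO4)2(s) <=> 3 Sr^2+ + 2 PO4^3-
Ksp = [Sr^2+]^3[PO4^3-]^2
Let s = moles of Sr3(PO4)2 that dissolve per litre. [Sr^2+] = 3s, [PO4^3-] = 0.0185 + 2s ≈ 0.0185 (Ksp is small, so little additional dissolves).
Ksp ≈ (3s)^3 × (0.0185)^2
s = 3.71 x 10^-9 M
Check: 2s = 7.4 x 10^-9 ≪ 0.0185, so the approximation is valid.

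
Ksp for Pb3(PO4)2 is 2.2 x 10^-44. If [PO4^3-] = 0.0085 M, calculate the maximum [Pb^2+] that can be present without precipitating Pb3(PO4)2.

[Pb^2+] ≈ 6.7 x 10^-14 M

Pb3(PO4)2(s) <=> 3 Pb^2+ + 2 PO4^3-
Ksp = [Pb^2+]^3[PO4^3-]^2
Precipitation begins when Q = Ksp. With [PO4^3-] = 0.0085 M:
2.2 x 10^-44 = (0.0085)^2 × [Pb^2+]^3
[Pb^2+] = (2.2 x 10^-44 / 7.23 × 10^-5)^(1/3) = 6.7 x 10^-14 M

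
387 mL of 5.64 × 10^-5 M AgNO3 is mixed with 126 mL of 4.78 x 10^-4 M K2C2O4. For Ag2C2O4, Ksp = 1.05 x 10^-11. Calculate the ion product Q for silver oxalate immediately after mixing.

Q = 2.13e-13

Total volume = 387 + 126 = 513 mL.
[Ag^+] = 5.64 x 10^-5 × (387/513) = 4.255 × 10^-5 M
[C2O4^2-] = 4.78 x 10^-4 × (126/513) = 1.174 × 10^-4 M
Ag2C2O4(s) ⇌ 2 Ag^+(aq) + C2O4^2-(aq), so Q = [Ag^+]^2[C2O4^2-]
Q = (4.255 × 10^-5)^2(1.174 × 10^-4) = 2.13 x 10^-13
Q < Ksp, so no precipitate of Ag2C2O4 forms.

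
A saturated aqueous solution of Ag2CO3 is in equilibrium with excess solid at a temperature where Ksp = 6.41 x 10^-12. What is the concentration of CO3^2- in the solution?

[CO3^2-] = 1.17e-4 M

Ag2CO3(s) ⇌ 2 Ag^+(aq) + CO3^2-(aq)
Ksp = [Ag^+]^2[CO3^2-]
If s mol/L of Ag2CO3 dissolves, [Ag^+] = 2s and [CO3^2-] = s.
Substituting: Ksp = (2s)^2s = 4s^3
s = (6.41 x 10^-12 / 4)^(1/3) = 1.170 × 10^-4 M
[CO3^2-] = s = 1.17 × 10^-4 M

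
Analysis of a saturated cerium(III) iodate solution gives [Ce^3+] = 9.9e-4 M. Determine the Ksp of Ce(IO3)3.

2.6 × 10^-11

Ce(IO3)3(s) <=> Ce^3+(aq) + 3 IO3^-(aq)
Stoichiometry gives [IO3^-] = (3/1)[Ce^3+] = 2.97 × 10^-3 M.
Ksp = [Ce^3+][IO3^-]^3
Ksp = 9.9 x 10^-4 × (2.97 x 10^-3)^3 = 2.6 x 10^-11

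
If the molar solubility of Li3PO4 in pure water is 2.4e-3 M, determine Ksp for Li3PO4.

Li3PO4(s) ⇌ 3 Li^+ + PO4^3-
Let s = molar solubility. Then [Li^+] = 3s and [PO4^3-] = s.
Ksp = [Li^+]^3[PO4^3-]
Ksp = (3s)^3s = 27s^4
With s = 2.4 × 10^-3: Ksp = 9.0 × 10^-10

Ksp = 9.0e-10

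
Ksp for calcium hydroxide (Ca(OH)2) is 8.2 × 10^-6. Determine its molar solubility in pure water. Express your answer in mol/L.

Ca(OH)2(s) <=> Ca^2+(aq) + 2 OH^-(aq)
Ksp = [Ca^2+][OH^-]^2
Let s = molar solubility. Then [Ca^2+] = s and [OH^-] = 2s.
So Ksp = s × (2s)^2 = 4s^3
s^3 = 8.2 × 10^-6 / 4, so s = 1.3 x 10^-2 M

s = 1.3e-2 M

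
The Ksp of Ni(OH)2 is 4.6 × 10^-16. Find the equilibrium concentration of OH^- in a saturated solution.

9.7e-6 M

Ni(OH)2(s) ⇌ Ni^2+ + 2 OH^-
Ksp = [Ni^2+][OH^-]^2
Let s = molar solubility. Then [Ni^2+] = s and [OH^-] = 2s.
Ksp = s(2s)^2 = 4s^3
Solving, s = (4.6 × 10^-16/4)^(1/3) = 4.86 x 10^-6 M
[OH^-] = 2s = 9.7 × 10^-6 M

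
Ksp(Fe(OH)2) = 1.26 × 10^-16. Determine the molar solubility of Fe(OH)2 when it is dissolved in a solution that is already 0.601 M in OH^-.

Fe(OH)2(s) ⇌ Fe^2+ + 2 OH^-
Ksp = [Fe^2+][OH^-]^2
Let s be the molar solubility in this solution. [Fe^2+] = s, [OH^-] = 0.601 + 2s ≈ 0.601 (since the OH^- already present dominates).
Ksp ≈ s × (0.601)^2
s = 3.49 x 10^-16 M
Check: 2s = 7.0 × 10^-16 ≪ 0.601, so the approximation is valid.

s = 3.49e-16 M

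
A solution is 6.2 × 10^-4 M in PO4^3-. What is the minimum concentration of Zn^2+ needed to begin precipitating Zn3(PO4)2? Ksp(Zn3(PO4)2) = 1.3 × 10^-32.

Zn3(PO4)2(s) ⇌ 3 Zn^2+ + 2 PO4^3-
Ksp = [Zn^2+]^3[PO4^3-]^2
Precipitation begins when Q = Ksp. With [PO4^3-] = 6.2 × 10^-4 M:
1.3 × 10^-32 = (6.2 × 10^-4)^2 × [Zn^2+]^3
[Zn^2+] = (1.3 × 10^-32 / 3.84 x 10^-7)^(1/3) = 3.2 × 10^-9 M

3.2 x 10^-9 M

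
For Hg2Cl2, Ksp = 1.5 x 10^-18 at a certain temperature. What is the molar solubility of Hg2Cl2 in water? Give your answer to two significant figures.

s ≈ 7.2 × 10^-7 M

Hg2Cl2(s) ⇌ Hg2^2+ + 2 Cl^-
Ksp = [Hg2^2+][Cl^-]^2
For each mole of Hg2Cl2 that dissolves: [Hg2^2+] = s, [Cl^-] = 2s.
So Ksp = s × (2s)^2 = 4s^3
s^3 = 1.5 x 10^-18 / 4, so s = 7.2 × 10^-7 M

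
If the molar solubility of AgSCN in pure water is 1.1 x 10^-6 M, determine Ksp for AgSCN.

1.2 x 10^-12

AgSCN(s) <=> Ag^+(aq) + SCN^-(aq)
Let s = molar solubility. Then [Ag^+] = s and [SCN^-] = s.
Ksp = [Ag^+][SCN^-]
Ksp = s^2
Ksp = (1.1 × 10^-6)^2 = 1.2 × 10^-12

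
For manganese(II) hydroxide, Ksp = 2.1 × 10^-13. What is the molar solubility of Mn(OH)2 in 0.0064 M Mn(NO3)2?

Mn(OH)2(s) <=> Mn^2+(aq) + 2 OH^-(aq)
Ksp = [Mn^2+][OH^-]^2
Let s be the molar solubility in this solution. [Mn^2+] = 0.0064 + s ≈ 0.0064, [OH^-] = 2s (Ksp is small, so little additional dissolves).
Ksp ≈ 0.0064 × (2s)^2
s = 2.9 x 10^-6 M
Check: s = 2.9 × 10^-6 ≪ 0.0064, so the approximation is valid.

2.9 × 10^-6 M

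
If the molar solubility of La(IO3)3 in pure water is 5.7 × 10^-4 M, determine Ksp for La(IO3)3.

Ksp ≈ 2.9 × 10^-12

La(IO3)3(s) ⇌ La^3+ + 3 IO3^-
Let s = molar solubility. Then [La^3+] = s and [IO3^-] = 3s.
Ksp = [La^3+][IO3^-]^3
Ksp = s(3s)^3 = 27s^4
Ksp = 27 × (5.7 x 10^-4)^4 = 2.9 × 10^-12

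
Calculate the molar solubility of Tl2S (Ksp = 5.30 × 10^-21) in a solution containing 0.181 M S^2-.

s = 8.56e-11 M

Tl2S(s) ⇌ 2 Tl^+ + S^2-
Ksp = [Tl^+]^2[S^2-]
Let s = moles of Tl2S that dissolve per litre. [Tl^+] = 2s, [S^2-] = 0.181 + s ≈ 0.181 (since the S^2- already present dominates).
Ksp ≈ (2s)^2 × 0.181
s = 8.56 x 10^-11 M
Check: s = 8.6 × 10^-11 ≪ 0.181, so the approximation is valid.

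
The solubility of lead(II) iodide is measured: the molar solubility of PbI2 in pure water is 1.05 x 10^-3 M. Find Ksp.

PbI2(s) ⇌ Pb^2+(aq) + 2 I^-(aq)
Let s = molar solubility. Then [Pb^2+] = s and [I^-] = 2s.
Ksp = [Pb^2+][I^-]^2
Substituting: Ksp = s(2s)^2 = 4s^3
With s = 1.05 × 10^-3: Ksp = 4.63 × 10^-9

4.63 × 10^-9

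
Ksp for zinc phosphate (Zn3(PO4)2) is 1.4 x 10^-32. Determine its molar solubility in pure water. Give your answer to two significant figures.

Zn3(PO4)2(s) ⇌ 3 Zn^2+(aq) + 2 PO4^3-(aq)
Ksp = [Zn^2+]^3[PO4^3-]^2
With molar solubility s: [Zn^2+] = 3s, [PO4^3-] = 2s.
So Ksp = (3s)^3 × (2s)^2 = 108s^5
Solving, s = (1.4 x 10^-32/108)^(1/5) = 1.7 × 10^-7 M

s ≈ 1.7 × 10^-7 M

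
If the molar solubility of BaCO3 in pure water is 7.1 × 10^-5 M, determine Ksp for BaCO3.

BaCO3(s) <=> Ba^2+ + CO3^2-
If s mol/L of BaCO3 dissolves, [Ba^2+] = s and [CO3^2-] = s.
Ksp = [Ba^2+][CO3^2-]
Ksp = (s)(s) = s^2
Ksp = (7.1 x 10^-5)^2 = 5.0 × 10^-9

5.0e-9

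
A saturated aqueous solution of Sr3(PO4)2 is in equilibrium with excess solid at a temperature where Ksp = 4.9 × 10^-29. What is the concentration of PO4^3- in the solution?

Sr3(PO4)2(s) ⇌ 3 Sr^2+(aq) + 2 PO4^3-(aq)
Ksp = [Sr^2+]^3[PO4^3-]^2
For each mole of Sr3(PO4)2 that dissolves: [Sr^2+] = 3s, [PO4^3-] = 2s.
Ksp = (3s)^3(2s)^2 = 108s^5
s = (4.9 × 10^-29 / 108)^(1/5) = 8.54 × 10^-7 M
[PO4^3-] = 2s = 1.7 × 10^-6 M

[PO4^3-] = 1.7e-6 M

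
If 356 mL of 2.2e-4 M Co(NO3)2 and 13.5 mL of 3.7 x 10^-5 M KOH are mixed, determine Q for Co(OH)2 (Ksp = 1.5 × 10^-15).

Q ≈ 3.9 × 10^-16

Total volume = 356 + 13.5 = 369.5 mL.
[Co^2+] = 2.2 × 10^-4 × (356/369.5) = 2.12 × 10^-4 M
[OH^-] = 3.7 x 10^-5 × (13.5/369.5) = 1.35 x 10^-6 M
Co(OH)2(s) ⇌ Co^2+(aq) + 2 OH^-(aq), so Q = [Co^2+][OH^-]^2
Q = (2.12 × 10^-4)(1.35 × 10^-6)^2 = 3.9 × 10^-16
Q < Ksp, so no precipitate of Co(OH)2 forms.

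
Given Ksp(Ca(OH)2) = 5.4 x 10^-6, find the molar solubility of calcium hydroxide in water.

Ca(OH)2(s) ⇌ Ca^2+ + 2 OH^-
Ksp = [Ca^2+][OH^-]^2
With molar solubility s: [Ca^2+] = s, [OH^-] = 2s.
Substituting: Ksp = s(2s)^2 = 4s^3
s = (5.4 x 10^-6 / 4)^(1/3) = 1.1 × 10^-2 M

s ≈ 0.011 M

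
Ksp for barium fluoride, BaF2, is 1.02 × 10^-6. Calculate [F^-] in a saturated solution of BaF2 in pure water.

BaF2(s) <=> Ba^2+ + 2 F^-
Ksp = [Ba^2+][F^-]^2
With molar solubility s: [Ba^2+] = s, [F^-] = 2s.
So Ksp = s × (2s)^2 = 4s^3
s = (1.02 × 10^-6 / 4)^(1/3) = 6.341 × 10^-3 M
[F^-] = 2s = 1.27 x 10^-2 M

0.0127 M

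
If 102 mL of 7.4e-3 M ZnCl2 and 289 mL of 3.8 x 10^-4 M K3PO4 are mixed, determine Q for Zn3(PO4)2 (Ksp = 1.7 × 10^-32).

Q ≈ 5.7 × 10^-16

Total volume = 102 + 289 = 391 mL.
[Zn^2+] = 7.4 × 10^-3 × (102/391) = 1.93 x 10^-3 M
[PO4^3-] = 3.8 x 10^-4 × (289/391) = 2.81 × 10^-4 M
Zn3(PO4)2(s) ⇌ 3 Zn^2+ + 2 PO4^3-, so Q = [Zn^2+]^3[PO4^3-]^2
Q = (1.93 × 10^-3)^3(2.81 x 10^-4)^2 = 5.7 × 10^-16
Q > Ksp, so Zn3(PO4)2 will precipitate.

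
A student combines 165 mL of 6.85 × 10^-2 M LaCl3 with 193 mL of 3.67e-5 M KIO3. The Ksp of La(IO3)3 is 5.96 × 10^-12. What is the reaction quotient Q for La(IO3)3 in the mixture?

2.45 × 10^-16

Total volume = 165 + 193 = 358 mL.
[La^3+] = 6.85 × 10^-2 × (165/358) = 3.157 x 10^-2 M
[IO3^-] = 3.67 × 10^-5 × (193/358) = 1.979 x 10^-5 M
La(IO3)3(s) <=> La^3+(aq) + 3 IO3^-(aq), so Q = [La^3+][IO3^-]^3
Q = (3.157 × 10^-2)(1.979 × 10^-5)^3 = 2.45 × 10^-16
Q < Ksp, so no precipitate of La(IO3)3 forms.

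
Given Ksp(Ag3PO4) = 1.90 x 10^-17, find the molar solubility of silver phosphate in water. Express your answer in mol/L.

Ag3PO4(s) ⇌ 3 Ag^+(aq) + PO4^3-(aq)
Ksp = [Ag^+]^3[PO4^3-]
With molar solubility s: [Ag^+] = 3s, [PO4^3-] = s.
Ksp = (3s)^3s = 27s^4
s = (1.90 x 10^-17 / 27)^(1/4) = 2.90 × 10^-5 M

2.90e-5 M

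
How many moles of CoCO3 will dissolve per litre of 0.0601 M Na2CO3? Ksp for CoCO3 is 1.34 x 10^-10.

s = 2.23 × 10^-9 M

CoCO3(s) ⇌ Co^2+(aq) + CO3^2-(aq)
Ksp = [Co^2+][CO3^2-]
Let s be the molar solubility in this solution. [Co^2+] = s, [CO3^2-] = 0.0601 + s ≈ 0.0601 (Ksp is small, so little additional dissolves).
Ksp ≈ s × 0.0601
s = 2.23 × 10^-9 M
Check: s = 2.2 × 10^-9 ≪ 0.0601, so the approximation is valid.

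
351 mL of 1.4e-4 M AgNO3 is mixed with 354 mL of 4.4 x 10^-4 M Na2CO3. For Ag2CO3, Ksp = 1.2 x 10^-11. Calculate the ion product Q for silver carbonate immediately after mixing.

Total volume = 351 + 354 = 705 mL.
[Ag^+] = 1.4 x 10^-4 × (351/705) = 6.97 × 10^-5 M
[CO3^2-] = 4.4 × 10^-4 × (354/705) = 2.21 × 10^-4 M
Ag2CO3(s) ⇌ 2 Ag^+(aq) + CO3^2-(aq), so Q = [Ag^+]^2[CO3^2-]
Q = (6.97 × 10^-5)^2(2.21 × 10^-4) = 1.1 x 10^-12
Q < Ksp, so no precipitate of Ag2CO3 forms.

1.1 x 10^-12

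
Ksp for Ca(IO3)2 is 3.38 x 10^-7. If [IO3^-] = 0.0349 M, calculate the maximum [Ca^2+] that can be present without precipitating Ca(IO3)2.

Ca(IO3)2(s) ⇌ Ca^2+(aq) + 2 IO3^-(aq)
Ksp = [Ca^2+][IO3^-]^2
Precipitation begins when Q = Ksp. With [IO3^-] = 0.0349 M:
3.38 x 10^-7 = (0.0349)^2 × [Ca^2+]
[Ca^2+] = (3.38 x 10^-7 / 1.218 × 10^-3) = 2.78 × 10^-4 M

2.78e-4 M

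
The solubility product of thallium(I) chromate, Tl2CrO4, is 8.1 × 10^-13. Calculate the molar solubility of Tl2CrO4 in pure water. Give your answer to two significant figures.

Tl2CrO4(s) ⇌ 2 Tl^+ + CrO4^2-
Ksp = [Tl^+]^2[CrO4^2-]
With molar solubility s: [Tl^+] = 2s, [CrO4^2-] = s.
Ksp = (2s)^2s = 4s^3
s = (8.1 × 10^-13 / 4)^(1/3) = 5.9 x 10^-5 M

s = 5.9 × 10^-5 M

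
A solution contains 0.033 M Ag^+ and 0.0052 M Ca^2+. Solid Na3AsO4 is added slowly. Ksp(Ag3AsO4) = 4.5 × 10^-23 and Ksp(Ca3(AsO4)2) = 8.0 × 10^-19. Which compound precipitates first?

Ag3AsO4

Each salt begins to precipitate when Q = Ksp, i.e. when [AsO4^3-] reaches its threshold.
For Ag3AsO4: 4.5 × 10^-23 = (0.033)^3 × [AsO4^3-]  ⇒  [AsO4^3-] = 1.3 x 10^-18 M.
For Ca3(AsO4)2: 8.0 × 10^-19 = (0.0052)^3 × [AsO4^3-]^2  ⇒  [AsO4^3-] = 2.4 x 10^-6 M.
The salt with the lower threshold [AsO4^3-] precipitates first: Ag3AsO4.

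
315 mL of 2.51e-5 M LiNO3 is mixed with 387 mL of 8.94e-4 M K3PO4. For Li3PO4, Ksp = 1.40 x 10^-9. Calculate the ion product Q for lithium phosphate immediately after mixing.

7.04e-19

Total volume = 315 + 387 = 702 mL.
[Li^+] = 2.51 × 10^-5 × (315/702) = 1.126 × 10^-5 M
[PO4^3-] = 8.94 x 10^-4 × (387/702) = 4.928 × 10^-4 M
Li3PO4(s) ⇌ 3 Li^+ + PO4^3-, so Q = [Li^+]^3[PO4^3-]
Q = (1.126 × 10^-5)^3(4.928 × 10^-4) = 7.04 × 10^-19
Q < Ksp, so no precipitate of Li3PO4 forms.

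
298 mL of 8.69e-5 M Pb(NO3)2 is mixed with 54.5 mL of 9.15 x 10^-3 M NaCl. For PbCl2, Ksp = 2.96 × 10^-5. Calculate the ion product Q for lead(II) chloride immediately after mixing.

Total volume = 298 + 54.5 = 352.5 mL.
[Pb^2+] = 8.69 × 10^-5 × (298/352.5) = 7.346 x 10^-5 M
[Cl^-] = 9.15 × 10^-3 × (54.5/352.5) = 1.415 × 10^-3 M
PbCl2(s) ⇌ Pb^2+ + 2 Cl^-, so Q = [Pb^2+][Cl^-]^2
Q = (7.346 x 10^-5)(1.415 × 10^-3)^2 = 1.47 × 10^-10
Q < Ksp, so no precipitate of PbCl2 forms.

1.47 x 10^-10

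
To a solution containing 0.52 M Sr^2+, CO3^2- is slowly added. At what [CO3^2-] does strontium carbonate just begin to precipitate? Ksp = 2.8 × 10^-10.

SrCO3(s) ⇌ Sr^2+ + CO3^2-
Ksp = [Sr^2+][CO3^2-]
Precipitation begins when Q = Ksp. With [Sr^2+] = 0.52 M:
2.8 × 10^-10 = (0.52) × [CO3^2-]
[CO3^2-] = (2.8 × 10^-10 / 5.2 × 10^-1) = 5.4 x 10^-10 M

5.4e-10 M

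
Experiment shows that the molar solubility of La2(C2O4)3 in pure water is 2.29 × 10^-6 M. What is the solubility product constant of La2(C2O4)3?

6.80 × 10^-27

La2(C2O4)3(s) <=> 2 La^3+ + 3 C2O4^2-
For each mole of La2(C2O4)3 that dissolves: [La^3+] = 2s, [C2O4^2-] = 3s.
Ksp = [La^3+]^2[C2O4^2-]^3
So Ksp = (2s)^2 × (3s)^3 = 108s^5
Ksp = 108 × (2.29 × 10^-6)^5 = 6.80 × 10^-27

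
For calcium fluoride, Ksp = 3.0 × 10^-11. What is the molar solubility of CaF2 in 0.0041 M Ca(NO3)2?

s = 4.3 × 10^-5 M

CaF2(s) ⇌ Ca^2+(aq) + 2 F^-(aq)
Ksp = [Ca^2+][F^-]^2
Let s be the molar solubility in this solution. [Ca^2+] = 0.0041 + s ≈ 0.0041, [F^-] = 2s (Ksp is small, so little additional dissolves).
Ksp ≈ 0.0041 × (2s)^2
s = 4.3 × 10^-5 M
Check: s = 4.3 × 10^-5 ≪ 0.0041, so the approximation is valid.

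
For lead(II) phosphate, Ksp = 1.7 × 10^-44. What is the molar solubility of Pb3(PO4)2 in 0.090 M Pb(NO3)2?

Pb3(PO4)2(s) <=> 3 Pb^2+(aq) + 2 PO4^3-(aq)
Ksp = [Pb^2+]^3[PO4^3-]^2
Let s be the molar solubility in this solution. [Pb^2+] = 0.090 + 3s ≈ 0.090, [PO4^3-] = 2s (Ksp is small, so little additional dissolves).
Ksp ≈ (0.090)^3 × (2s)^2
s = 2.4 × 10^-21 M
Check: 3s = 7.2 x 10^-21 ≪ 0.090, so the approximation is valid.

s = 2.4e-21 M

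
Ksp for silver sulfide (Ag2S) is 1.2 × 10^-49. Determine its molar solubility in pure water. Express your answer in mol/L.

Ag2S(s) ⇌ 2 Ag^+ + S^2-
Ksp = [Ag^+]^2[S^2-]
If s mol/L of Ag2S dissolves, [Ag^+] = 2s and [S^2-] = s.
Ksp = (2s)^2s = 4s^3
s^3 = 1.2 × 10^-49 / 4, so s = 3.1 × 10^-17 M

s ≈ 3.1 × 10^-17 M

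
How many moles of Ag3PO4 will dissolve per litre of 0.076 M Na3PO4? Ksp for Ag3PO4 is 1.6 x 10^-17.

2.0 × 10^-6 M

Ag3PO4(s) <=> 3 Ag^+ + PO4^3-
Ksp = [Ag^+]^3[PO4^3-]
Let s = moles of Ag3PO4 that dissolve per litre. [Ag^+] = 3s, [PO4^3-] = 0.076 + s ≈ 0.076 (common-ion effect: PO4^3- is already 0.076 M).
Ksp ≈ (3s)^3 × 0.076
s = 2.0 × 10^-6 M
Check: s = 2.0 × 10^-6 ≪ 0.076, so the approximation is valid.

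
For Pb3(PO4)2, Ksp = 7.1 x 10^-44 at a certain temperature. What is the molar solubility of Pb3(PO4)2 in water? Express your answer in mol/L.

s = 9.2 × 10^-10 M

Pb3(PO4)2(s) ⇌ 3 Pb^2+ + 2 PO4^3-
Ksp = [Pb^2+]^3[PO4^3-]^2
For each mole of Pb3(PO4)2 that dissolves: [Pb^2+] = 3s, [PO4^3-] = 2s.
Substituting: Ksp = (3s)^3(2s)^2 = 108s^5
Solving, s = (7.1 x 10^-44/108)^(1/5) = 9.2 × 10^-10 M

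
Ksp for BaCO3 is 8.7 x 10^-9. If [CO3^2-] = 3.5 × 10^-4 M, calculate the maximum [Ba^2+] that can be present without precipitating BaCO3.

2.5e-5 M

BaCO3(s) <=> Ba^2+ + CO3^2-
Ksp = [Ba^2+][CO3^2-]
Precipitation begins when Q = Ksp. With [CO3^2-] = 3.5 × 10^-4 M:
8.7 x 10^-9 = (3.5 × 10^-4) × [Ba^2+]
[Ba^2+] = (8.7 x 10^-9 / 3.5 × 10^-4) = 2.5 × 10^-5 M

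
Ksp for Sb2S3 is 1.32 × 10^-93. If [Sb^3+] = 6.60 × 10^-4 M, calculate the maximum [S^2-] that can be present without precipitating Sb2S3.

1.45 × 10^-29 M

Sb2S3(s) ⇌ 2 Sb^3+ + 3 S^2-
Ksp = [Sb^3+]^2[S^2-]^3
Precipitation begins when Q = Ksp. With [Sb^3+] = 6.60 × 10^-4 M:
1.32 × 10^-93 = (6.60 × 10^-4)^2 × [S^2-]^3
[S^2-] = (1.32 × 10^-93 / 4.356 × 10^-7)^(1/3) = 1.45 x 10^-29 M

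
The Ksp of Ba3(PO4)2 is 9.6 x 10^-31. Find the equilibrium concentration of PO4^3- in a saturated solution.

Ba3(PO4)2(s) ⇌ 3 Ba^2+(aq) + 2 PO4^3-(aq)
Ksp = [Ba^2+]^3[PO4^3-]^2
If s mol/L of Ba3(PO4)2 dissolves, [Ba^2+] = 3s and [PO4^3-] = 2s.
So Ksp = (3s)^3 × (2s)^2 = 108s^5
s^5 = 9.6 x 10^-31 / 108, so s = 3.89 × 10^-7 M
[PO4^3-] = 2s = 7.8 x 10^-7 M

7.8e-7 M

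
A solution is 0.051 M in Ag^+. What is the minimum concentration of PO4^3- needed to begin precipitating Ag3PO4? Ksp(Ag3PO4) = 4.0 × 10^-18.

Ag3PO4(s) ⇌ 3 Ag^+(aq) + PO4^3-(aq)
Ksp = [Ag^+]^3[PO4^3-]
Precipitation begins when Q = Ksp. With [Ag^+] = 0.051 M:
4.0 × 10^-18 = (0.051)^3 × [PO4^3-]
[PO4^3-] = (4.0 × 10^-18 / 1.33 × 10^-4) = 3.0 × 10^-14 M

3.0e-14 M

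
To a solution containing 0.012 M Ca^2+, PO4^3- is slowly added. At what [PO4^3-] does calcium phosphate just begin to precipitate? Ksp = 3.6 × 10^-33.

Ca3(PO4)2(s) ⇌ 3 Ca^2+(aq) + 2 PO4^3-(aq)
Ksp = [Ca^2+]^3[PO4^3-]^2
Precipitation begins when Q = Ksp. With [Ca^2+] = 0.012 M:
3.6 × 10^-33 = (0.012)^3 × [PO4^3-]^2
[PO4^3-] = (3.6 × 10^-33 / 1.73 x 10^-6)^(1/2) = 4.6 × 10^-14 M

4.6 × 10^-14 M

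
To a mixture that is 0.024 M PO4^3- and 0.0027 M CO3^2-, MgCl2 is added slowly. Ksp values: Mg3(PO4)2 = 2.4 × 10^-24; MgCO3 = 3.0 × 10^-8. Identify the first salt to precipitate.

Each salt begins to precipitate when Q = Ksp, i.e. when [Mg^2+] reaches its threshold.
For Mg3(PO4)2: 2.4 × 10^-24 = (0.024)^2 × [Mg^2+]^3  ⇒  [Mg^2+] = 1.6 × 10^-7 M.
For MgCO3: 3.0 × 10^-8 = 0.0027 × [Mg^2+]  ⇒  [Mg^2+] = 1.1 × 10^-5 M.
The salt with the lower threshold [Mg^2+] precipitates first: Mg3(PO4)2.

Mg3(PO4)2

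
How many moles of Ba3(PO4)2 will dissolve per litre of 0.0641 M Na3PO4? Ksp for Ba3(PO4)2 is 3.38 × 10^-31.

s ≈ 1.45 × 10^-10 M

Ba3(PO4)2(s) <=> 3 Ba^2+ + 2 PO4^3-
Ksp = [Ba^2+]^3[PO4^3-]^2
If s mol/L dissolves here, [Ba^2+] = 3s, [PO4^3-] = 0.0641 + 2s ≈ 0.0641 (common-ion effect: PO4^3- is already 0.0641 M).
Ksp ≈ (3s)^3 × (0.0641)^2
s = 1.45 × 10^-10 M
Check: 2s = 2.9 × 10^-10 ≪ 0.0641, so the approximation is valid.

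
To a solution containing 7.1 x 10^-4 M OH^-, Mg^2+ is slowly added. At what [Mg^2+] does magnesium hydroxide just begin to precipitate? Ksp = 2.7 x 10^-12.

[Mg^2+] ≈ 5.4 × 10^-6 M

Mg(OH)2(s) <=> Mg^2+ + 2 OH^-
Ksp = [Mg^2+][OH^-]^2
Precipitation begins when Q = Ksp. With [OH^-] = 7.1 x 10^-4 M:
2.7 x 10^-12 = (7.1 x 10^-4)^2 × [Mg^2+]
[Mg^2+] = (2.7 x 10^-12 / 5.04 x 10^-7) = 5.4 × 10^-6 M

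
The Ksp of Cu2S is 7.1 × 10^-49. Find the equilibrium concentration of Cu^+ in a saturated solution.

[Cu^+] = 1.1 x 10^-16 M

Cu2S(s) <=> 2 Cu^+ + S^2-
Ksp = [Cu^+]^2[S^2-]
Let s = molar solubility. Then [Cu^+] = 2s and [S^2-] = s.
So Ksp = (2s)^2 × s = 4s^3
Solving, s = (7.1 × 10^-49/4)^(1/3) = 5.62 x 10^-17 M
[Cu^+] = 2s = 1.1 × 10^-16 M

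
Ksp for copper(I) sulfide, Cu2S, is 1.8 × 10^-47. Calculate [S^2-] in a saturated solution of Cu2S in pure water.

1.7e-16 M

Cu2S(s) <=> 2 Cu^+(aq) + S^2-(aq)
Ksp = [Cu^+]^2[S^2-]
With molar solubility s: [Cu^+] = 2s, [S^2-] = s.
Substituting: Ksp = (2s)^2s = 4s^3
Solving, s = (1.8 × 10^-47/4)^(1/3) = 1.65 × 10^-16 M
[S^2-] = s = 1.7 × 10^-16 M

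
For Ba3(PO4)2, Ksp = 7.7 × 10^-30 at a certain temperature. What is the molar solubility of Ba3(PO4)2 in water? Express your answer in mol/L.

Ba3(PO4)2(s) <=> 3 Ba^2+(aq) + 2 PO4^3-(aq)
Ksp = [Ba^2+]^3[PO4^3-]^2
If s mol/L of Ba3(PO4)2 dissolves, [Ba^2+] = 3s and [PO4^3-] = 2s.
Substituting: Ksp = (3s)^3(2s)^2 = 108s^5
s^5 = 7.7 × 10^-30 / 108, so s = 5.9 × 10^-7 M

5.9 × 10^-7 M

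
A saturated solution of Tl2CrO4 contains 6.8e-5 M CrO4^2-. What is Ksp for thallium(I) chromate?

Ksp ≈ 1.3 × 10^-12

Tl2CrO4(s) ⇌ 2 Tl^+(aq) + CrO4^2-(aq)
Stoichiometry gives [Tl^+] = (2/1)[CrO4^2-] = 1.36 × 10^-4 M.
Ksp = [Tl^+]^2[CrO4^2-]
Ksp = (1.36 × 10^-4)^2 × 6.8 × 10^-5 = 1.3 × 10^-12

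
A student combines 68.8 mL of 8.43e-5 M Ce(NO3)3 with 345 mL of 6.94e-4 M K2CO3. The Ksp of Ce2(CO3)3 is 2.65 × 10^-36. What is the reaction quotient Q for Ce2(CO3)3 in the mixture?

Total volume = 68.8 + 345 = 413.8 mL.
[Ce^3+] = 8.43 × 10^-5 × (68.8/413.8) = 1.402 × 10^-5 M
[CO3^2-] = 6.94 × 10^-4 × (345/413.8) = 5.786 × 10^-4 M
Ce2(CO3)3(s) ⇌ 2 Ce^3+(aq) + 3 CO3^2-(aq), so Q = [Ce^3+]^2[CO3^2-]^3
Q = (1.402 × 10^-5)^2(5.786 × 10^-4)^3 = 3.81 × 10^-20
Q > Ksp, so Ce2(CO3)3 will precipitate.

3.81 × 10^-20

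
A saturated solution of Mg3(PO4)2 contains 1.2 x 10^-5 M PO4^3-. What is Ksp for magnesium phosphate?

Ksp = 8.4e-25

Mg3(PO4)2(s) <=> 3 Mg^2+ + 2 PO4^3-
Stoichiometry gives [Mg^2+] = (3/2)[PO4^3-] = 1.80 × 10^-5 M.
Ksp = [Mg^2+]^3[PO4^3-]^2
Ksp = (1.80 × 10^-5)^3 × (1.2 x 10^-5)^2 = 8.4 × 10^-25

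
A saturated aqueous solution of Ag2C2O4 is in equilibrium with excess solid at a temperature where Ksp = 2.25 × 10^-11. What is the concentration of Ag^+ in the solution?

Ag2C2O4(s) ⇌ 2 Ag^+(aq) + C2O4^2-(aq)
Ksp = [Ag^+]^2[C2O4^2-]
If s mol/L of Ag2C2O4 dissolves, [Ag^+] = 2s and [C2O4^2-] = s.
So Ksp = (2s)^2 × s = 4s^3
s^3 = 2.25 × 10^-11 / 4, so s = 1.778 x 10^-4 M
[Ag^+] = 2s = 3.56 × 10^-4 M

[Ag^+] ≈ 3.56 × 10^-4 M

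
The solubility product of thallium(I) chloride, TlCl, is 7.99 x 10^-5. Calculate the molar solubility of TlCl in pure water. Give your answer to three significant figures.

s = 8.94 x 10^-3 M

TlCl(s) ⇌ Tl^+ + Cl^-
Ksp = [Tl^+][Cl^-]
If s mol/L of TlCl dissolves, [Tl^+] = s and [Cl^-] = s.
Ksp = s^2
s = √(7.99 x 10^-5) = 8.94 × 10^-3 M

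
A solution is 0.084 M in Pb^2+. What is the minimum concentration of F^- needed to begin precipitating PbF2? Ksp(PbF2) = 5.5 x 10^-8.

PbF2(s) ⇌ Pb^2+ + 2 F^-
Ksp = [Pb^2+][F^-]^2
Precipitation begins when Q = Ksp. With [Pb^2+] = 0.084 M:
5.5 x 10^-8 = (0.084) × [F^-]^2
[F^-] = (5.5 x 10^-8 / 8.4 × 10^-2)^(1/2) = 8.1 × 10^-4 M

[F^-] = 8.1 x 10^-4 M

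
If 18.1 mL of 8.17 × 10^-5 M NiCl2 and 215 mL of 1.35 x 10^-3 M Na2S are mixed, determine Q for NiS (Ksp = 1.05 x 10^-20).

Total volume = 18.1 + 215 = 233.1 mL.
[Ni^2+] = 8.17 × 10^-5 × (18.1/233.1) = 6.344 × 10^-6 M
[S^2-] = 1.35 × 10^-3 × (215/233.1) = 1.245 x 10^-3 M
NiS(s) ⇌ Ni^2+(aq) + S^2-(aq), so Q = [Ni^2+][S^2-]
Q = (6.344 × 10^-6)(1.245 × 10^-3) = 7.90 x 10^-9
Q > Ksp, so NiS will precipitate.

7.90e-9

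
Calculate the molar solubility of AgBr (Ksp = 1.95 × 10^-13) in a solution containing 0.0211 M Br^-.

AgBr(s) ⇌ Ag^+(aq) + Br^-(aq)
Ksp = [Ag^+][Br^-]
If s mol/L dissolves here, [Ag^+] = s, [Br^-] = 0.0211 + s ≈ 0.0211 (common-ion effect: Br^- is already 0.0211 M).
Ksp ≈ s × 0.0211
s = 9.24 × 10^-12 M
Check: s = 9.2 x 10^-12 ≪ 0.0211, so the approximation is valid.

9.24 × 10^-12 M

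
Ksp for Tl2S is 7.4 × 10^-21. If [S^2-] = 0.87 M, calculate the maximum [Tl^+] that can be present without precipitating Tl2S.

[Tl^+] = 9.2 × 10^-11 M

Tl2S(s) ⇌ 2 Tl^+ + S^2-
Ksp = [Tl^+]^2[S^2-]
Precipitation begins when Q = Ksp. With [S^2-] = 0.87 M:
7.4 × 10^-21 = (0.87) × [Tl^+]^2
[Tl^+] = (7.4 × 10^-21 / 8.7 x 10^-1)^(1/2) = 9.2 × 10^-11 M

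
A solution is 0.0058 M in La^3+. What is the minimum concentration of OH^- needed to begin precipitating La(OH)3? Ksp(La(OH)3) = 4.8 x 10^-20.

La(OH)3(s) <=> La^3+ + 3 OH^-
Ksp = [La^3+][OH^-]^3
Precipitation begins when Q = Ksp. With [La^3+] = 0.0058 M:
4.8 x 10^-20 = (0.0058) × [OH^-]^3
[OH^-] = (4.8 x 10^-20 / 5.8 x 10^-3)^(1/3) = 2.0 x 10^-6 M

[OH^-] ≈ 2.0 × 10^-6 M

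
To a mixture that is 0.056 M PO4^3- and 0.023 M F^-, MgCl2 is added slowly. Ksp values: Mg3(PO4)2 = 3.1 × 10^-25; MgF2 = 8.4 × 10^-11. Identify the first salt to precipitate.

Mg3(PO4)2

Precipitation of each salt starts when its ion product equals its Ksp.
For Mg3(PO4)2: 3.1 × 10^-25 = (0.056)^2 × [Mg^2+]^3  ⇒  [Mg^2+] = 4.6 × 10^-8 M.
For MgF2: 8.4 × 10^-11 = (0.023)^2 × [Mg^2+]  ⇒  [Mg^2+] = 1.6 × 10^-7 M.
The salt with the lower threshold [Mg^2+] precipitates first: Mg3(PO4)2.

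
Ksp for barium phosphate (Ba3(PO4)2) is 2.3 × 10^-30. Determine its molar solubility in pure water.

s = 4.6 × 10^-7 M

Ba3(PO4)2(s) ⇌ 3 Ba^2+ + 2 PO4^3-
Ksp = [Ba^2+]^3[PO4^3-]^2
If s mol/L of Ba3(PO4)2 dissolves, [Ba^2+] = 3s and [PO4^3-] = 2s.
Substituting: Ksp = (3s)^3(2s)^2 = 108s^5
s^5 = 2.3 × 10^-30 / 108, so s = 4.6 x 10^-7 M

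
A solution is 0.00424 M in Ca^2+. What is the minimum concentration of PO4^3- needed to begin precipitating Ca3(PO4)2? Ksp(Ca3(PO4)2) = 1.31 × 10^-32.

4.15e-13 M

Ca3(PO4)2(s) ⇌ 3 Ca^2+(aq) + 2 PO4^3-(aq)
Ksp = [Ca^2+]^3[PO4^3-]^2
Precipitation begins when Q = Ksp. With [Ca^2+] = 0.00424 M:
1.31 × 10^-32 = (0.00424)^3 × [PO4^3-]^2
[PO4^3-] = (1.31 × 10^-32 / 7.623 × 10^-8)^(1/2) = 4.15 × 10^-13 M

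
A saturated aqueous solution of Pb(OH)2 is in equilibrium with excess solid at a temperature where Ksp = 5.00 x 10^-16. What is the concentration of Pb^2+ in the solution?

Pb(OH)2(s) ⇌ Pb^2+ + 2 OH^-
Ksp = [Pb^2+][OH^-]^2
Let s = molar solubility. Then [Pb^2+] = s and [OH^-] = 2s.
So Ksp = s × (2s)^2 = 4s^3
Solving, s = (5.00 x 10^-16/4)^(1/3) = 5.000 × 10^-6 M
[Pb^2+] = s = 5.00 x 10^-6 M

[Pb^2+] = 5.00e-6 M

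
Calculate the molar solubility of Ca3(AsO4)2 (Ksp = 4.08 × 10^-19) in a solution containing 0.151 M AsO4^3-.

8.72 × 10^-7 M

Ca3(AsO4)2(s) ⇌ 3 Ca^2+(aq) + 2 AsO4^3-(aq)
Ksp = [Ca^2+]^3[AsO4^3-]^2
Let s = moles of Ca3(AsO4)2 that dissolve per litre. [Ca^2+] = 3s, [AsO4^3-] = 0.151 + 2s ≈ 0.151 (Ksp is small, so little additional dissolves).
Ksp ≈ (3s)^3 × (0.151)^2
s = 8.72 × 10^-7 M
Check: 2s = 1.7 × 10^-6 ≪ 0.151, so the approximation is valid.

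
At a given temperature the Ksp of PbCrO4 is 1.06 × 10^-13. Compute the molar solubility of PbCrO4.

PbCrO4(s) ⇌ Pb^2+ + CrO4^2-
Ksp = [Pb^2+][CrO4^2-]
Let s = molar solubility. Then [Pb^2+] = s and [CrO4^2-] = s.
Ksp = s^2
s = (1.06 × 10^-13)^(1/2) = 3.26 x 10^-7 M

s ≈ 3.26 × 10^-7 M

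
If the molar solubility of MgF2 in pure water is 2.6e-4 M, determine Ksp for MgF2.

MgF2(s) ⇌ Mg^2+ + 2 F^-
With molar solubility s: [Mg^2+] = s, [F^-] = 2s.
Ksp = [Mg^2+][F^-]^2
Substituting: Ksp = s(2s)^2 = 4s^3
Ksp = 4 × (2.6 x 10^-4)^3 = 7.0 × 10^-11

Ksp = 7.0e-11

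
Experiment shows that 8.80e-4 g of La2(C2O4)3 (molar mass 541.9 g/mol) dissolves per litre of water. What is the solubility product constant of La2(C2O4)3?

Ksp = 1.22e-27

Molar solubility s = (8.80 × 10^-4 g/L) / (541.9 g/mol) = 1.624 × 10^-6 M.
La2(C2O4)3(s) <=> 2 La^3+(aq) + 3 C2O4^2-(aq)
Let s = molar solubility. Then [La^3+] = 2s and [C2O4^2-] = 3s.
Ksp = [La^3+]^2[C2O4^2-]^3
Ksp = (2s)^2(3s)^3 = 108s^5
With s = 1.624 × 10^-6: Ksp = 1.22 x 10^-27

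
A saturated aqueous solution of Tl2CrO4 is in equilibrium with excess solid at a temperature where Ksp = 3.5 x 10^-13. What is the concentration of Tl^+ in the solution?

Tl2CrO4(s) <=> 2 Tl^+ + CrO4^2-
Ksp = [Tl^+]^2[CrO4^2-]
With molar solubility s: [Tl^+] = 2s, [CrO4^2-] = s.
So Ksp = (2s)^2 × s = 4s^3
s = (3.5 x 10^-13 / 4)^(1/3) = 4.44 × 10^-5 M
[Tl^+] = 2s = 8.9 x 10^-5 M

[Tl^+] ≈ 8.9 x 10^-5 M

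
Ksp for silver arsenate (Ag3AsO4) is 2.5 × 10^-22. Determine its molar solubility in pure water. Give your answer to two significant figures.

Ag3AsO4(s) <=> 3 Ag^+ + AsO4^3-
Ksp = [Ag^+]^3[AsO4^3-]
If s mol/L of Ag3AsO4 dissolves, [Ag^+] = 3s and [AsO4^3-] = s.
Ksp = (3s)^3s = 27s^4
s^4 = 2.5 × 10^-22 / 27, so s = 1.7 × 10^-6 M

s = 1.7 x 10^-6 M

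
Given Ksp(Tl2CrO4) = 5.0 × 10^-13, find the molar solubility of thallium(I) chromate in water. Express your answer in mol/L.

Tl2CrO4(s) <=> 2 Tl^+ + CrO4^2-
Ksp = [Tl^+]^2[CrO4^2-]
Let s = molar solubility. Then [Tl^+] = 2s and [CrO4^2-] = s.
So Ksp = (2s)^2 × s = 4s^3
Solving, s = (5.0 × 10^-13/4)^(1/3) = 5.0 × 10^-5 M

s = 5.0 x 10^-5 M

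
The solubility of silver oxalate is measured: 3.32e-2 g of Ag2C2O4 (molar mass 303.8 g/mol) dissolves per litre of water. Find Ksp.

Molar solubility s = (3.32 x 10^-2 g/L) / (303.8 g/mol) = 1.093 × 10^-4 M.
Ag2C2O4(s) <=> 2 Ag^+(aq) + C2O4^2-(aq)
For each mole of Ag2C2O4 that dissolves: [Ag^+] = 2s, [C2O4^2-] = s.
Ksp = [Ag^+]^2[C2O4^2-]
So Ksp = (2s)^2 × s = 4s^3
With s = 1.093 x 10^-4: Ksp = 5.22 × 10^-12

Ksp = 5.22 × 10^-12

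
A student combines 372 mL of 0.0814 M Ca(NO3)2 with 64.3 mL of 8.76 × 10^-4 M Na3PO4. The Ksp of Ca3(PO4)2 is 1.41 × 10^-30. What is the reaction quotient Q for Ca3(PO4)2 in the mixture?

Total volume = 372 + 64.3 = 436.3 mL.
[Ca^2+] = 8.14 × 10^-2 × (372/436.3) = 6.940 x 10^-2 M
[PO4^3-] = 8.76 × 10^-4 × (64.3/436.3) = 1.291 × 10^-4 M
Ca3(PO4)2(s) <=> 3 Ca^2+ + 2 PO4^3-, so Q = [Ca^2+]^3[PO4^3-]^2
Q = (6.940 × 10^-2)^3(1.291 x 10^-4)^2 = 5.57 x 10^-12
Q > Ksp, so Ca3(PO4)2 will precipitate.

Q ≈ 5.57e-12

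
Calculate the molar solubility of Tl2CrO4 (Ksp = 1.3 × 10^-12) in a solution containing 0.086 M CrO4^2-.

s ≈ 1.9 × 10^-6 M

Tl2CrO4(s) <=> 2 Tl^+(aq) + CrO4^2-(aq)
Ksp = [Tl^+]^2[CrO4^2-]
If s mol/L dissolves here, [Tl^+] = 2s, [CrO4^2-] = 0.086 + s ≈ 0.086 (Ksp is small, so little additional dissolves).
Ksp ≈ (2s)^2 × 0.086
s = 1.9 × 10^-6 M
Check: s = 1.9 x 10^-6 ≪ 0.086, so the approximation is valid.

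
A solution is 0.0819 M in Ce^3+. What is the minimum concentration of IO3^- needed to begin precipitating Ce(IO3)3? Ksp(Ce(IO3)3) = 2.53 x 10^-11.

Ce(IO3)3(s) ⇌ Ce^3+(aq) + 3 IO3^-(aq)
Ksp = [Ce^3+][IO3^-]^3
Precipitation begins when Q = Ksp. With [Ce^3+] = 0.0819 M:
2.53 x 10^-11 = (0.0819) × [IO3^-]^3
[IO3^-] = (2.53 x 10^-11 / 8.19 × 10^-2)^(1/3) = 6.76 x 10^-4 M

[IO3^-] ≈ 6.76 × 10^-4 M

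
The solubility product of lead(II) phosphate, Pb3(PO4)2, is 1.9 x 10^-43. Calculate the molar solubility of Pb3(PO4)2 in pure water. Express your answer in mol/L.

Pb3(PO4)2(s) ⇌ 3 Pb^2+ + 2 PO4^3-
Ksp = [Pb^2+]^3[PO4^3-]^2
Let s = molar solubility. Then [Pb^2+] = 3s and [PO4^3-] = 2s.
Ksp = (3s)^3(2s)^2 = 108s^5
s^5 = 1.9 x 10^-43 / 108, so s = 1.1 × 10^-9 M

s ≈ 1.1 × 10^-9 M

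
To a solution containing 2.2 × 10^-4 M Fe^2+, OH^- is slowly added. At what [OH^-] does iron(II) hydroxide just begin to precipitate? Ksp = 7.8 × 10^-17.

Fe(OH)2(s) <=> Fe^2+(aq) + 2 OH^-(aq)
Ksp = [Fe^2+][OH^-]^2
Precipitation begins when Q = Ksp. With [Fe^2+] = 2.2 × 10^-4 M:
7.8 × 10^-17 = (2.2 × 10^-4) × [OH^-]^2
[OH^-] = (7.8 × 10^-17 / 2.2 × 10^-4)^(1/2) = 6.0 x 10^-7 M

[OH^-] ≈ 6.0 x 10^-7 M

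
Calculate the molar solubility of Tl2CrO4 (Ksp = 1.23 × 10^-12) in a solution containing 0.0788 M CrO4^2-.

Tl2CrO4(s) ⇌ 2 Tl^+(aq) + CrO4^2-(aq)
Ksp = [Tl^+]^2[CrO4^2-]
If s mol/L dissolves here, [Tl^+] = 2s, [CrO4^2-] = 0.0788 + s ≈ 0.0788 (Ksp is small, so little additional dissolves).
Ksp ≈ (2s)^2 × 0.0788
s = 1.98 × 10^-6 M
Check: s = 2.0 × 10^-6 ≪ 0.0788, so the approximation is valid.

s ≈ 1.98 x 10^-6 M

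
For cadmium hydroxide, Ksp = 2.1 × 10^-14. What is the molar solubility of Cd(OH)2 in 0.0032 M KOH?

Cd(OH)2(s) ⇌ Cd^2+(aq) + 2 OH^-(aq)
Ksp = [Cd^2+][OH^-]^2
If s mol/L dissolves here, [Cd^2+] = s, [OH^-] = 0.0032 + 2s ≈ 0.0032 (common-ion effect: OH^- is already 0.0032 M).
Ksp ≈ s × (0.0032)^2
s = 2.1 x 10^-9 M
Check: 2s = 4.1 × 10^-9 ≪ 0.0032, so the approximation is valid.

s = 2.1 × 10^-9 M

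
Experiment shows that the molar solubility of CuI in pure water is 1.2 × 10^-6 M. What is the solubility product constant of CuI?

1.4 × 10^-12

CuI(s) ⇌ Cu^+(aq) + I^-(aq)
For each mole of CuI that dissolves: [Cu^+] = s, [I^-] = s.
Ksp = [Cu^+][I^-]
Ksp = s^2
Ksp = (1.2 × 10^-6)^2 = 1.4 × 10^-12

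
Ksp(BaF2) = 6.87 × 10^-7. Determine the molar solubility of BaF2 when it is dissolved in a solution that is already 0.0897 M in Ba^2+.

1.38 × 10^-3 M

BaF2(s) ⇌ Ba^2+(aq) + 2 F^-(aq)
Ksp = [Ba^2+][F^-]^2
Let s be the molar solubility in this solution. [Ba^2+] = 0.0897 + s ≈ 0.0897, [F^-] = 2s (since the Ba^2+ already present dominates).
Ksp ≈ 0.0897 × (2s)^2
s = 1.38 x 10^-3 M
Check: s = 1.4 × 10^-3 ≪ 0.0897, so the approximation is valid.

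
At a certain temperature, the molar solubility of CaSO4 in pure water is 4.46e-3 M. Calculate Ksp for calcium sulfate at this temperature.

1.99e-5

CaSO4(s) ⇌ Ca^2+(aq) + SO4^2-(aq)
Let s = molar solubility. Then [Ca^2+] = s and [SO4^2-] = s.
Ksp = [Ca^2+][SO4^2-]
Ksp = (s)(s) = s^2
With s = 4.46 × 10^-3: Ksp = 1.99 × 10^-5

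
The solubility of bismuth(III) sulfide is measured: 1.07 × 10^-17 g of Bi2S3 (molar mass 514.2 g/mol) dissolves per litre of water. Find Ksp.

Molar solubility s = (1.07 x 10^-17 g/L) / (514.2 g/mol) = 2.081 x 10^-20 M.
Bi2S3(s) <=> 2 Bi^3+ + 3 S^2-
For each mole of Bi2S3 that dissolves: [Bi^3+] = 2s, [S^2-] = 3s.
Ksp = [Bi^3+]^2[S^2-]^3
Substituting: Ksp = (2s)^2(3s)^3 = 108s^5
With s = 2.081 × 10^-20: Ksp = 4.21 x 10^-97

Ksp = 4.21 x 10^-97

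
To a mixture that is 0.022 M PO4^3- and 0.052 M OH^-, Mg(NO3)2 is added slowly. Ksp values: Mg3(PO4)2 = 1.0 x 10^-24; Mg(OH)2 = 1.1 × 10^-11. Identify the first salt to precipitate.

Precipitation of each salt starts when its ion product equals its Ksp.
For Mg3(PO4)2: 1.0 x 10^-24 = (0.022)^2 × [Mg^2+]^3  ⇒  [Mg^2+] = 1.3 × 10^-7 M.
For Mg(OH)2: 1.1 × 10^-11 = (0.052)^2 × [Mg^2+]  ⇒  [Mg^2+] = 4.1 x 10^-9 M.
The salt with the lower threshold [Mg^2+] precipitates first: Mg(OH)2.

Mg(OH)2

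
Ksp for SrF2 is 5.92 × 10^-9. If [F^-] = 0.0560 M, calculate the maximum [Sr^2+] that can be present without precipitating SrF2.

SrF2(s) <=> Sr^2+(aq) + 2 F^-(aq)
Ksp = [Sr^2+][F^-]^2
Precipitation begins when Q = Ksp. With [F^-] = 0.0560 M:
5.92 × 10^-9 = (0.0560)^2 × [Sr^2+]
[Sr^2+] = (5.92 × 10^-9 / 3.136 x 10^-3) = 1.89 × 10^-6 M

[Sr^2+] = 1.89 x 10^-6 M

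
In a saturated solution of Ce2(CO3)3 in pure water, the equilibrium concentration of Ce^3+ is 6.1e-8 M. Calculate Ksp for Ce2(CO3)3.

Ce2(CO3)3(s) ⇌ 2 Ce^3+(aq) + 3 CO3^2-(aq)
Stoichiometry gives [CO3^2-] = (3/2)[Ce^3+] = 9.15 x 10^-8 M.
Ksp = [Ce^3+]^2[CO3^2-]^3
Ksp = (6.1 × 10^-8)^2 × (9.15 × 10^-8)^3 = 2.9 × 10^-36

Ksp ≈ 2.9 x 10^-36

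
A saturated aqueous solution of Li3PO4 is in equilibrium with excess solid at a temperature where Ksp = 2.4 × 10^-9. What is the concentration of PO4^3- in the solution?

[PO4^3-] ≈ 3.1e-3 M

Li3PO4(s) ⇌ 3 Li^+ + PO4^3-
Ksp = [Li^+]^3[PO4^3-]
If s mol/L of Li3PO4 dissolves, [Li^+] = 3s and [PO4^3-] = s.
Ksp = (3s)^3s = 27s^4
Solving, s = (2.4 × 10^-9/27)^(1/4) = 3.07 x 10^-3 M
[PO4^3-] = s = 3.1 × 10^-3 M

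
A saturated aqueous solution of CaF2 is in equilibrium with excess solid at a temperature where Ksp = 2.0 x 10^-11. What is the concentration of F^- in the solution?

3.4 × 10^-4 M

CaF2(s) <=> Ca^2+ + 2 F^-
Ksp = [Ca^2+][F^-]^2
With molar solubility s: [Ca^2+] = s, [F^-] = 2s.
So Ksp = s × (2s)^2 = 4s^3
s = (2.0 x 10^-11 / 4)^(1/3) = 1.71 × 10^-4 M
[F^-] = 2s = 3.4 x 10^-4 M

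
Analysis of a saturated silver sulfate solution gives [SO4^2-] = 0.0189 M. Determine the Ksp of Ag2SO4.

Ag2SO4(s) ⇌ 2 Ag^+(aq) + SO4^2-(aq)
Stoichiometry gives [Ag^+] = (2/1)[SO4^2-] = 3.780 × 10^-2 M.
Ksp = [Ag^+]^2[SO4^2-]
Ksp = (3.780 x 10^-2)^2 × 1.89 × 10^-2 = 2.70 × 10^-5

2.70 × 10^-5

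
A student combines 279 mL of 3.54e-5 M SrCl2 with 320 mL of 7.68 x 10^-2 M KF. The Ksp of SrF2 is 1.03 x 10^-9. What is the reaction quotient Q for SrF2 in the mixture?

2.78e-8

Total volume = 279 + 320 = 599 mL.
[Sr^2+] = 3.54 x 10^-5 × (279/599) = 1.649 × 10^-5 M
[F^-] = 7.68 x 10^-2 × (320/599) = 4.103 x 10^-2 M
SrF2(s) ⇌ Sr^2+ + 2 F^-, so Q = [Sr^2+][F^-]^2
Q = (1.649 × 10^-5)(4.103 × 10^-2)^2 = 2.78 × 10^-8
Q > Ksp, so SrF2 will precipitate.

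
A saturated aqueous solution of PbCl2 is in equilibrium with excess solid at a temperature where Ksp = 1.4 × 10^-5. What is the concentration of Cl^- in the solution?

PbCl2(s) ⇌ Pb^2+(aq) + 2 Cl^-(aq)
Ksp = [Pb^2+][Cl^-]^2
With molar solubility s: [Pb^2+] = s, [Cl^-] = 2s.
Ksp = s(2s)^2 = 4s^3
s = (1.4 × 10^-5 / 4)^(1/3) = 1.52 × 10^-2 M
[Cl^-] = 2s = 3.0 x 10^-2 M

0.030 M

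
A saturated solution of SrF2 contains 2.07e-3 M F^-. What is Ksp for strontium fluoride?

Ksp ≈ 4.43 × 10^-9

SrF2(s) <=> Sr^2+ + 2 F^-
Stoichiometry gives [Sr^2+] = (1/2)[F^-] = 1.035 × 10^-3 M.
Ksp = [Sr^2+][F^-]^2
Ksp = 1.035 x 10^-3 × (2.07 x 10^-3)^2 = 4.43 × 10^-9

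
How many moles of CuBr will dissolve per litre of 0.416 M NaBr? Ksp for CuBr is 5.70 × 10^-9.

CuBr(s) ⇌ Cu^+(aq) + Br^-(aq)
Ksp = [Cu^+][Br^-]
Let s be the molar solubility in this solution. [Cu^+] = s, [Br^-] = 0.416 + s ≈ 0.416 (Ksp is small, so little additional dissolves).
Ksp ≈ s × 0.416
s = 1.37 × 10^-8 M
Check: s = 1.4 × 10^-8 ≪ 0.416, so the approximation is valid.

s = 1.37e-8 M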